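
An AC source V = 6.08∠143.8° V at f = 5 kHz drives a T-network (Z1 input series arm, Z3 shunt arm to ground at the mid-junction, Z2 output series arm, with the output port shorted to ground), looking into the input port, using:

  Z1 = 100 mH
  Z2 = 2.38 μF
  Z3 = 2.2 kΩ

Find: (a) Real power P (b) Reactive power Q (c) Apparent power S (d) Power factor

Step 1 — Angular frequency: ω = 2π·f = 2π·5000 = 3.142e+04 rad/s.
Step 2 — Component impedances:
  Z1: Z = jωL = j·3.142e+04·0.1 = 0 + j3142 Ω
  Z2: Z = 1/(jωC) = -j/(ω·C) = 0 - j13.37 Ω
  Z3: Z = R = 2200 Ω
Step 3 — With the output port shorted to ground, the output series arm Z2 runs from the junction to ground; the shunt arm Z3 also runs from the junction to ground. They appear in parallel: Z3 || Z2 = 0.0813 - j13.37 Ω.
Step 4 — Series with input arm Z1: Z_in = Z1 + (Z3 || Z2) = 0.0813 + j3128 Ω = 3128∠90.0° Ω.
Step 5 — Source phasor: V = 6.08∠143.8° V = -4.906 + j3.591 V.
Step 6 — Current: I = V / Z = 0.001148 + j0.001568 A = 0.001944∠53.8° A.
Step 7 — Complex power: S = V·I* = 3.071e-07 + j0.01182 VA.
Step 8 — Real power: P = Re(S) = 3.071e-07 W.
Step 9 — Reactive power: Q = Im(S) = 0.01182 VAR.
Step 10 — Apparent power: |S| = 0.01182 VA.
Step 11 — Power factor: PF = P/|S| = 2.599e-05 (lagging).

(a) P = 3.071e-07 W  (b) Q = 0.01182 VAR  (c) S = 0.01182 VA  (d) PF = 2.599e-05 (lagging)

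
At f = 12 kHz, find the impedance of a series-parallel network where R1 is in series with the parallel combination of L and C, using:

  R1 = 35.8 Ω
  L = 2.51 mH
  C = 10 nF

Step 1 — Angular frequency: ω = 2π·f = 2π·1.2e+04 = 7.54e+04 rad/s.
Step 2 — Component impedances:
  R1: Z = R = 35.8 Ω
  L: Z = jωL = j·7.54e+04·0.00251 = 0 + j189.2 Ω
  C: Z = 1/(jωC) = -j/(ω·C) = 0 - j1326 Ω
Step 3 — Parallel branch: L || C = 1/(1/L + 1/C) = 0 + j220.7 Ω.
Step 4 — Series with R1: Z_total = R1 + (L || C) = 35.8 + j220.7 Ω = 223.6∠80.8° Ω.

Z = 35.8 + j220.7 Ω = 223.6∠80.8° Ω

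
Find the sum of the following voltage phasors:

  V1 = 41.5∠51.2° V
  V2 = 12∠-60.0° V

Step 1 — Convert each phasor to rectangular form:
  V1 = 41.5·(cos(51.2°) + j·sin(51.2°)) = 26 + j32.34 V
  V2 = 12·(cos(-60.0°) + j·sin(-60.0°)) = 6 - j10.39 V
Step 2 — Sum components: V_total = 32 + j21.95 V.
Step 3 — Convert to polar: |V_total| = 38.81 V, ∠V_total = 34.4°.

V_total = 38.81∠34.4° V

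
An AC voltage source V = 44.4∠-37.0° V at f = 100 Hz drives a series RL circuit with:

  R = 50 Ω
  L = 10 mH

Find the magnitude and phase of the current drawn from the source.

Step 1 — Angular frequency: ω = 2π·f = 2π·100 = 628.3 rad/s.
Step 2 — Component impedances:
  R: Z = R = 50 Ω
  L: Z = jωL = j·628.3·0.01 = 0 + j6.283 Ω
Step 3 — Series combination: Z_total = R + L = 50 + j6.283 Ω = 50.39∠7.2° Ω.
Step 4 — Source phasor: V = 44.4∠-37.0° V = 35.46 - j26.72 V.
Step 5 — Ohm's law: I = V / Z_total = (35.46 - j26.72) / (50 + j6.283) = 0.6321 - j0.6138 A.
Step 6 — Convert to polar: |I| = 0.8811 A, ∠I = -44.2°.

I = 0.8811∠-44.2° A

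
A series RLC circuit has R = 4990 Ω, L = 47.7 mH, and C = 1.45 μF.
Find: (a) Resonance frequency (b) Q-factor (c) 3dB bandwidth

Step 1 — Resonance: ω₀ = 1/√(LC) = 1/√(0.0477·1.45e-06) = 3802 rad/s.
Step 2 — f₀ = ω₀/(2π) = 605.2 Hz.
Step 3 — Series Q: Q = ω₀L/R = 3802·0.0477/4990 = 0.03635.
Step 4 — Bandwidth: Δω = ω₀/Q = 1.046e+05 rad/s; BW = Δω/(2π) = 1.665e+04 Hz.

(a) f₀ = 605.2 Hz  (b) Q = 0.03635  (c) BW = 1.665e+04 Hz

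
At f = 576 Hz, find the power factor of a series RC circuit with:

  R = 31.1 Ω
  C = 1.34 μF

Step 1 — Angular frequency: ω = 2π·f = 2π·576 = 3619 rad/s.
Step 2 — Component impedances:
  R: Z = R = 31.1 Ω
  C: Z = 1/(jωC) = -j/(ω·C) = 0 - j206.2 Ω
Step 3 — Series combination: Z_total = R + C = 31.1 - j206.2 Ω = 208.5∠-81.4° Ω.
Step 4 — Power factor: PF = cos(φ) = Re(Z)/|Z| = 31.1/208.53 = 0.1491.
Step 5 — Type: Im(Z) = -206.2 ⇒ leading (phase φ = -81.4°).

PF = 0.1491 (leading, φ = -81.4°)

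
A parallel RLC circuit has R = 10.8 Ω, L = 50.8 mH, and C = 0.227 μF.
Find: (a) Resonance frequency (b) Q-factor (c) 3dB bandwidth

Step 1 — Resonance: ω₀ = 1/√(LC) = 1/√(0.0508·2.27e-07) = 9312 rad/s.
Step 2 — f₀ = ω₀/(2π) = 1482 Hz.
Step 3 — Parallel Q: Q = R/(ω₀L) = 10.8/(9312·0.0508) = 0.02283.
Step 4 — Bandwidth: Δω = ω₀/Q = 4.079e+05 rad/s; BW = Δω/(2π) = 6.492e+04 Hz.

(a) f₀ = 1482 Hz  (b) Q = 0.02283  (c) BW = 6.492e+04 Hz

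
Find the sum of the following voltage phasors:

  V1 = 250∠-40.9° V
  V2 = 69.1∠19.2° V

Step 1 — Convert each phasor to rectangular form:
  V1 = 250·(cos(-40.9°) + j·sin(-40.9°)) = 189 - j163.7 V
  V2 = 69.1·(cos(19.2°) + j·sin(19.2°)) = 65.26 + j22.72 V
Step 2 — Sum components: V_total = 254.2 - j141 V.
Step 3 — Convert to polar: |V_total| = 290.7 V, ∠V_total = -29.0°.

V_total = 290.7∠-29.0° V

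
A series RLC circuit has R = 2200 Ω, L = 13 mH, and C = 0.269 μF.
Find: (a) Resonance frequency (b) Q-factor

Step 1 — Resonance condition Im(Z)=0 gives ω₀ = 1/√(LC).
Step 2 — ω₀ = 1/√(0.013·2.69e-07) = 1.691e+04 rad/s.
Step 3 — f₀ = ω₀/(2π) = 2691 Hz.
Step 4 — Series Q: Q = ω₀L/R = 1.691e+04·0.013/2200 = 0.09992.

(a) f₀ = 2691 Hz  (b) Q = 0.09992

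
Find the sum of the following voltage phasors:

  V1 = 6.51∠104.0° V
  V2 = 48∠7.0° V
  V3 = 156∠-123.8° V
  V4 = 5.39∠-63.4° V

Step 1 — Convert each phasor to rectangular form:
  V1 = 6.51·(cos(104.0°) + j·sin(104.0°)) = -1.575 + j6.317 V
  V2 = 48·(cos(7.0°) + j·sin(7.0°)) = 47.64 + j5.85 V
  V3 = 156·(cos(-123.8°) + j·sin(-123.8°)) = -86.78 - j129.6 V
  V4 = 5.39·(cos(-63.4°) + j·sin(-63.4°)) = 2.413 - j4.819 V
Step 2 — Sum components: V_total = -38.3 - j122.3 V.
Step 3 — Convert to polar: |V_total| = 128.1 V, ∠V_total = -107.4°.

V_total = 128.1∠-107.4° V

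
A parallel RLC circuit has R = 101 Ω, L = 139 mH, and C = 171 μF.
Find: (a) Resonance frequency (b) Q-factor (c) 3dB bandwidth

Step 1 — Resonance: ω₀ = 1/√(LC) = 1/√(0.139·0.000171) = 205.1 rad/s.
Step 2 — f₀ = ω₀/(2π) = 32.64 Hz.
Step 3 — Parallel Q: Q = R/(ω₀L) = 101/(205.1·0.139) = 3.543.
Step 4 — Bandwidth: Δω = ω₀/Q = 57.9 rad/s; BW = Δω/(2π) = 9.215 Hz.

(a) f₀ = 32.64 Hz  (b) Q = 3.543  (c) BW = 9.215 Hz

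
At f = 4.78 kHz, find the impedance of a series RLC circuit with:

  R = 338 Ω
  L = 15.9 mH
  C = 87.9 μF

Step 1 — Angular frequency: ω = 2π·f = 2π·4780 = 3.003e+04 rad/s.
Step 2 — Component impedances:
  R: Z = R = 338 Ω
  L: Z = jωL = j·3.003e+04·0.0159 = 0 + j477.5 Ω
  C: Z = 1/(jωC) = -j/(ω·C) = 0 - j0.3788 Ω
Step 3 — Series combination: Z_total = R + L + C = 338 + j477.2 Ω = 584.7∠54.7° Ω.

Z = 338 + j477.2 Ω = 584.7∠54.7° Ω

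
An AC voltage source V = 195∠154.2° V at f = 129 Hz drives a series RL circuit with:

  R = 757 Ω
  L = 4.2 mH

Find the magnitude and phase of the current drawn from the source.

Step 1 — Angular frequency: ω = 2π·f = 2π·129 = 810.5 rad/s.
Step 2 — Component impedances:
  R: Z = R = 757 Ω
  L: Z = jωL = j·810.5·0.0042 = 0 + j3.404 Ω
Step 3 — Series combination: Z_total = R + L = 757 + j3.404 Ω = 757∠0.3° Ω.
Step 4 — Source phasor: V = 195∠154.2° V = -175.6 + j84.87 V.
Step 5 — Ohm's law: I = V / Z_total = (-175.6 + j84.87) / (757 + j3.404) = -0.2314 + j0.1132 A.
Step 6 — Convert to polar: |I| = 0.2576 A, ∠I = 153.9°.

I = 0.2576∠153.9° A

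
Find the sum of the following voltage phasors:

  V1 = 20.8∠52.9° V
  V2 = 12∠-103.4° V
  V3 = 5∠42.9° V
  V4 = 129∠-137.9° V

Step 1 — Convert each phasor to rectangular form:
  V1 = 20.8·(cos(52.9°) + j·sin(52.9°)) = 12.55 + j16.59 V
  V2 = 12·(cos(-103.4°) + j·sin(-103.4°)) = -2.781 - j11.67 V
  V3 = 5·(cos(42.9°) + j·sin(42.9°)) = 3.663 + j3.404 V
  V4 = 129·(cos(-137.9°) + j·sin(-137.9°)) = -95.71 - j86.49 V
Step 2 — Sum components: V_total = -82.29 - j78.16 V.
Step 3 — Convert to polar: |V_total| = 113.5 V, ∠V_total = -136.5°.

V_total = 113.5∠-136.5° V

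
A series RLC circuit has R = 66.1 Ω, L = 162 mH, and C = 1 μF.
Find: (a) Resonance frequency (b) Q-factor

Step 1 — Resonance condition Im(Z)=0 gives ω₀ = 1/√(LC).
Step 2 — ω₀ = 1/√(0.162·1e-06) = 2485 rad/s.
Step 3 — f₀ = ω₀/(2π) = 395.4 Hz.
Step 4 — Series Q: Q = ω₀L/R = 2485·0.162/66.1 = 6.089.

(a) f₀ = 395.4 Hz  (b) Q = 6.089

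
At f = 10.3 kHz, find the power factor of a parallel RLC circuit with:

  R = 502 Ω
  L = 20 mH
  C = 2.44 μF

Step 1 — Angular frequency: ω = 2π·f = 2π·1.03e+04 = 6.472e+04 rad/s.
Step 2 — Component impedances:
  R: Z = R = 502 Ω
  L: Z = jωL = j·6.472e+04·0.02 = 0 + j1294 Ω
  C: Z = 1/(jωC) = -j/(ω·C) = 0 - j6.333 Ω
Step 3 — Parallel combination: 1/Z_total = 1/R + 1/L + 1/C; Z_total = 0.08066 - j6.363 Ω = 6.363∠-89.3° Ω.
Step 4 — Power factor: PF = cos(φ) = Re(Z)/|Z| = 0.08066/6.363 = 0.01268.
Step 5 — Type: Im(Z) = -6.363 ⇒ leading (phase φ = -89.3°).

PF = 0.01268 (leading, φ = -89.3°)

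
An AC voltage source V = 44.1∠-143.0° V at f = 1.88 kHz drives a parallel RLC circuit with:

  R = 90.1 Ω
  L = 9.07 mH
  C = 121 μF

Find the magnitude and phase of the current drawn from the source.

Step 1 — Angular frequency: ω = 2π·f = 2π·1880 = 1.181e+04 rad/s.
Step 2 — Component impedances:
  R: Z = R = 90.1 Ω
  L: Z = jωL = j·1.181e+04·0.00907 = 0 + j107.1 Ω
  C: Z = 1/(jωC) = -j/(ω·C) = 0 - j0.6996 Ω
Step 3 — Parallel combination: 1/Z_total = 1/R + 1/L + 1/C; Z_total = 0.005504 - j0.7042 Ω = 0.7042∠-89.6° Ω.
Step 4 — Source phasor: V = 44.1∠-143.0° V = -35.22 - j26.54 V.
Step 5 — Ohm's law: I = V / Z_total = (-35.22 - j26.54) / (0.005504 - j0.7042) = 37.3 - j50.31 A.
Step 6 — Convert to polar: |I| = 62.62 A, ∠I = -53.4°.

I = 62.62∠-53.4° A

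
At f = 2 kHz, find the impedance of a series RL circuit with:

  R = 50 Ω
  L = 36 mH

Step 1 — Angular frequency: ω = 2π·f = 2π·2000 = 1.257e+04 rad/s.
Step 2 — Component impedances:
  R: Z = R = 50 Ω
  L: Z = jωL = j·1.257e+04·0.036 = 0 + j452.4 Ω
Step 3 — Series combination: Z_total = R + L = 50 + j452.4 Ω = 455.1∠83.7° Ω.

Z = 50 + j452.4 Ω = 455.1∠83.7° Ω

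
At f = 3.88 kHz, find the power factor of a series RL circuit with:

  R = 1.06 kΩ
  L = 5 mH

Step 1 — Angular frequency: ω = 2π·f = 2π·3880 = 2.438e+04 rad/s.
Step 2 — Component impedances:
  R: Z = R = 1060 Ω
  L: Z = jωL = j·2.438e+04·0.005 = 0 + j121.9 Ω
Step 3 — Series combination: Z_total = R + L = 1060 + j121.9 Ω = 1067∠6.6° Ω.
Step 4 — Power factor: PF = cos(φ) = Re(Z)/|Z| = 1060/1066.986 = 0.9935.
Step 5 — Type: Im(Z) = 121.9 ⇒ lagging (phase φ = 6.6°).

PF = 0.9935 (lagging, φ = 6.6°)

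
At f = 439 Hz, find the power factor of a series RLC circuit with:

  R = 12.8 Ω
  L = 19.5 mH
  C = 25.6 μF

Step 1 — Angular frequency: ω = 2π·f = 2π·439 = 2758 rad/s.
Step 2 — Component impedances:
  R: Z = R = 12.8 Ω
  L: Z = jωL = j·2758·0.0195 = 0 + j53.79 Ω
  C: Z = 1/(jωC) = -j/(ω·C) = 0 - j14.16 Ω
Step 3 — Series combination: Z_total = R + L + C = 12.8 + j39.63 Ω = 41.64∠72.1° Ω.
Step 4 — Power factor: PF = cos(φ) = Re(Z)/|Z| = 12.8/41.64 = 0.3074.
Step 5 — Type: Im(Z) = 39.63 ⇒ lagging (phase φ = 72.1°).

PF = 0.3074 (lagging, φ = 72.1°)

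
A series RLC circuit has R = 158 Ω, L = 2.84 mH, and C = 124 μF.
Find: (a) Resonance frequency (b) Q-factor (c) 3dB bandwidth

Step 1 — Resonance condition Im(Z)=0 gives ω₀ = 1/√(LC).
Step 2 — ω₀ = 1/√(0.00284·0.000124) = 1685 rad/s.
Step 3 — f₀ = ω₀/(2π) = 268.2 Hz.
Step 4 — Series Q: Q = ω₀L/R = 1685·0.00284/158 = 0.03029.
Step 5 — 3dB bandwidth: Δω = ω₀/Q = 5.563e+04 rad/s; BW = Δω/(2π) = 8854 Hz.

(a) f₀ = 268.2 Hz  (b) Q = 0.03029  (c) BW = 8854 Hz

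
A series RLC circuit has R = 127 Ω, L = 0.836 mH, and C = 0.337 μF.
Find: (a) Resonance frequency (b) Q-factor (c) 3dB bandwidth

Step 1 — Resonance condition Im(Z)=0 gives ω₀ = 1/√(LC).
Step 2 — ω₀ = 1/√(0.000836·3.37e-07) = 5.958e+04 rad/s.
Step 3 — f₀ = ω₀/(2π) = 9482 Hz.
Step 4 — Series Q: Q = ω₀L/R = 5.958e+04·0.000836/127 = 0.3922.
Step 5 — 3dB bandwidth: Δω = ω₀/Q = 1.519e+05 rad/s; BW = Δω/(2π) = 2.418e+04 Hz.

(a) f₀ = 9482 Hz  (b) Q = 0.3922  (c) BW = 2.418e+04 Hz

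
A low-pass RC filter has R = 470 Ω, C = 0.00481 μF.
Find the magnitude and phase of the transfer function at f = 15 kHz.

Step 1 — Angular frequency: ω = 2π·1.5e+04 = 9.425e+04 rad/s.
Step 2 — Transfer function: H(jω) = 1/(1 + jωRC).
Step 3 — Denominator: 1 + jωRC = 1 + j·9.425e+04·470·4.81e-09 = 1 + j0.2131.
Step 4 — H = 0.9566 - j0.2038.
Step 5 — Magnitude: |H| = 0.978 (-0.2 dB); phase: φ = -12.0°.

|H| = 0.978 (-0.2 dB), φ = -12.0°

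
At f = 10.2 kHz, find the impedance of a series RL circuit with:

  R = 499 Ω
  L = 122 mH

Step 1 — Angular frequency: ω = 2π·f = 2π·1.02e+04 = 6.409e+04 rad/s.
Step 2 — Component impedances:
  R: Z = R = 499 Ω
  L: Z = jωL = j·6.409e+04·0.122 = 0 + j7819 Ω
Step 3 — Series combination: Z_total = R + L = 499 + j7819 Ω = 7835∠86.3° Ω.

Z = 499 + j7819 Ω = 7835∠86.3° Ω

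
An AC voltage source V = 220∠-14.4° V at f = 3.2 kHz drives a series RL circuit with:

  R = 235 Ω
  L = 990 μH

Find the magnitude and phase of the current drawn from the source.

Step 1 — Angular frequency: ω = 2π·f = 2π·3200 = 2.011e+04 rad/s.
Step 2 — Component impedances:
  R: Z = R = 235 Ω
  L: Z = jωL = j·2.011e+04·0.00099 = 0 + j19.91 Ω
Step 3 — Series combination: Z_total = R + L = 235 + j19.91 Ω = 235.8∠4.8° Ω.
Step 4 — Source phasor: V = 220∠-14.4° V = 213.1 - j54.71 V.
Step 5 — Ohm's law: I = V / Z_total = (213.1 - j54.71) / (235 + j19.91) = 0.8807 - j0.3074 A.
Step 6 — Convert to polar: |I| = 0.9328 A, ∠I = -19.2°.

I = 0.9328∠-19.2° A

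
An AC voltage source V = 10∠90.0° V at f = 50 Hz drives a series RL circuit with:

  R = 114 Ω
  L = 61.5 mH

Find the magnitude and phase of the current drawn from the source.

Step 1 — Angular frequency: ω = 2π·f = 2π·50 = 314.2 rad/s.
Step 2 — Component impedances:
  R: Z = R = 114 Ω
  L: Z = jωL = j·314.2·0.0615 = 0 + j19.32 Ω
Step 3 — Series combination: Z_total = R + L = 114 + j19.32 Ω = 115.6∠9.6° Ω.
Step 4 — Source phasor: V = 10∠90.0° V = 0 + j10 V.
Step 5 — Ohm's law: I = V / Z_total = (0 + j10) / (114 + j19.32) = 0.01445 + j0.08527 A.
Step 6 — Convert to polar: |I| = 0.08649 A, ∠I = 80.4°.

I = 0.08649∠80.4° A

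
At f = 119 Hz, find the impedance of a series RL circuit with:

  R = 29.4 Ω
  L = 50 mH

Step 1 — Angular frequency: ω = 2π·f = 2π·119 = 747.7 rad/s.
Step 2 — Component impedances:
  R: Z = R = 29.4 Ω
  L: Z = jωL = j·747.7·0.05 = 0 + j37.38 Ω
Step 3 — Series combination: Z_total = R + L = 29.4 + j37.38 Ω = 47.56∠51.8° Ω.

Z = 29.4 + j37.38 Ω = 47.56∠51.8° Ω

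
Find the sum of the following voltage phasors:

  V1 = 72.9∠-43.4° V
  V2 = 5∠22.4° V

Step 1 — Convert each phasor to rectangular form:
  V1 = 72.9·(cos(-43.4°) + j·sin(-43.4°)) = 52.97 - j50.09 V
  V2 = 5·(cos(22.4°) + j·sin(22.4°)) = 4.623 + j1.905 V
Step 2 — Sum components: V_total = 57.59 - j48.18 V.
Step 3 — Convert to polar: |V_total| = 75.09 V, ∠V_total = -39.9°.

V_total = 75.09∠-39.9° V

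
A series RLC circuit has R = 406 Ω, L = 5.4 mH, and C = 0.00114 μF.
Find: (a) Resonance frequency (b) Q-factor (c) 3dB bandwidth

Step 1 — Resonance: ω₀ = 1/√(LC) = 1/√(0.0054·1.14e-09) = 4.03e+05 rad/s.
Step 2 — f₀ = ω₀/(2π) = 6.415e+04 Hz.
Step 3 — Series Q: Q = ω₀L/R = 4.03e+05·0.0054/406 = 5.361.
Step 4 — Bandwidth: Δω = ω₀/Q = 7.519e+04 rad/s; BW = Δω/(2π) = 1.197e+04 Hz.

(a) f₀ = 6.415e+04 Hz  (b) Q = 5.361  (c) BW = 1.197e+04 Hz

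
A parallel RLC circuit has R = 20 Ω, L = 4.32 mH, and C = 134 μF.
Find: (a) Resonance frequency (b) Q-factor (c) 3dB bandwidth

Step 1 — Resonance: ω₀ = 1/√(LC) = 1/√(0.00432·0.000134) = 1314 rad/s.
Step 2 — f₀ = ω₀/(2π) = 209.2 Hz.
Step 3 — Parallel Q: Q = R/(ω₀L) = 20/(1314·0.00432) = 3.522.
Step 4 — Bandwidth: Δω = ω₀/Q = 373.1 rad/s; BW = Δω/(2π) = 59.39 Hz.

(a) f₀ = 209.2 Hz  (b) Q = 3.522  (c) BW = 59.39 Hz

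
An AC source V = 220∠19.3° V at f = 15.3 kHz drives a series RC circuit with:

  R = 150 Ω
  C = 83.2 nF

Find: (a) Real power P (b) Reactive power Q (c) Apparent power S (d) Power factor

Step 1 — Angular frequency: ω = 2π·f = 2π·1.53e+04 = 9.613e+04 rad/s.
Step 2 — Component impedances:
  R: Z = R = 150 Ω
  C: Z = 1/(jωC) = -j/(ω·C) = 0 - j125 Ω
Step 3 — Series combination: Z_total = R + C = 150 - j125 Ω = 195.3∠-39.8° Ω.
Step 4 — Source phasor: V = 220∠19.3° V = 207.6 + j72.71 V.
Step 5 — Current: I = V / Z = 0.5784 + j0.9668 A = 1.127∠59.1° A.
Step 6 — Complex power: S = V·I* = 190.4 - j158.7 VA.
Step 7 — Real power: P = Re(S) = 190.4 W.
Step 8 — Reactive power: Q = Im(S) = -158.7 VAR.
Step 9 — Apparent power: |S| = 247.9 VA.
Step 10 — Power factor: PF = P/|S| = 0.7682 (leading).

(a) P = 190.4 W  (b) Q = -158.7 VAR  (c) S = 247.9 VA  (d) PF = 0.7682 (leading)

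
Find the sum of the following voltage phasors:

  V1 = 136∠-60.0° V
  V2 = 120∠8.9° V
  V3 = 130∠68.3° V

Step 1 — Convert each phasor to rectangular form:
  V1 = 136·(cos(-60.0°) + j·sin(-60.0°)) = 68 - j117.8 V
  V2 = 120·(cos(8.9°) + j·sin(8.9°)) = 118.6 + j18.57 V
  V3 = 130·(cos(68.3°) + j·sin(68.3°)) = 48.07 + j120.8 V
Step 2 — Sum components: V_total = 234.6 + j21.57 V.
Step 3 — Convert to polar: |V_total| = 235.6 V, ∠V_total = 5.3°.

V_total = 235.6∠5.3° V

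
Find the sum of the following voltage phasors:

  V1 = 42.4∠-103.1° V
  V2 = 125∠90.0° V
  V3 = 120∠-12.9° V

Step 1 — Convert each phasor to rectangular form:
  V1 = 42.4·(cos(-103.1°) + j·sin(-103.1°)) = -9.61 - j41.3 V
  V2 = 125·(cos(90.0°) + j·sin(90.0°)) = 0 + j125 V
  V3 = 120·(cos(-12.9°) + j·sin(-12.9°)) = 117 - j26.79 V
Step 2 — Sum components: V_total = 107.4 + j56.91 V.
Step 3 — Convert to polar: |V_total| = 121.5 V, ∠V_total = 27.9°.

V_total = 121.5∠27.9° V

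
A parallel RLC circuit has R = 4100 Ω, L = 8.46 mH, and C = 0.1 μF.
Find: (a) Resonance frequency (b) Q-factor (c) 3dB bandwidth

Step 1 — Resonance: ω₀ = 1/√(LC) = 1/√(0.00846·1e-07) = 3.438e+04 rad/s.
Step 2 — f₀ = ω₀/(2π) = 5472 Hz.
Step 3 — Parallel Q: Q = R/(ω₀L) = 4100/(3.438e+04·0.00846) = 14.1.
Step 4 — Bandwidth: Δω = ω₀/Q = 2439 rad/s; BW = Δω/(2π) = 388.2 Hz.

(a) f₀ = 5472 Hz  (b) Q = 14.1  (c) BW = 388.2 Hz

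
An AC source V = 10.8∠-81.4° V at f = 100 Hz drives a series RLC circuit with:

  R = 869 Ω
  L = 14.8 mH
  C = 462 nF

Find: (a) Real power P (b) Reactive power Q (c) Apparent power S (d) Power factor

Step 1 — Angular frequency: ω = 2π·f = 2π·100 = 628.3 rad/s.
Step 2 — Component impedances:
  R: Z = R = 869 Ω
  L: Z = jωL = j·628.3·0.0148 = 0 + j9.299 Ω
  C: Z = 1/(jωC) = -j/(ω·C) = 0 - j3445 Ω
Step 3 — Series combination: Z_total = R + L + C = 869 - j3436 Ω = 3544∠-75.8° Ω.
Step 4 — Source phasor: V = 10.8∠-81.4° V = 1.615 - j10.68 V.
Step 5 — Current: I = V / Z = 0.003033 - j0.0002971 A = 0.003048∠-5.6° A.
Step 6 — Complex power: S = V·I* = 0.008071 - j0.03191 VA.
Step 7 — Real power: P = Re(S) = 0.008071 W.
Step 8 — Reactive power: Q = Im(S) = -0.03191 VAR.
Step 9 — Apparent power: |S| = 0.03291 VA.
Step 10 — Power factor: PF = P/|S| = 0.2452 (leading).

(a) P = 0.008071 W  (b) Q = -0.03191 VAR  (c) S = 0.03291 VA  (d) PF = 0.2452 (leading)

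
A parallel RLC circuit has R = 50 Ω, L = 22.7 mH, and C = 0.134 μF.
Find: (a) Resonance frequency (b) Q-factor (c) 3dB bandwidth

Step 1 — Resonance: ω₀ = 1/√(LC) = 1/√(0.0227·1.34e-07) = 1.813e+04 rad/s.
Step 2 — f₀ = ω₀/(2π) = 2886 Hz.
Step 3 — Parallel Q: Q = R/(ω₀L) = 50/(1.813e+04·0.0227) = 0.1215.
Step 4 — Bandwidth: Δω = ω₀/Q = 1.493e+05 rad/s; BW = Δω/(2π) = 2.375e+04 Hz.

(a) f₀ = 2886 Hz  (b) Q = 0.1215  (c) BW = 2.375e+04 Hz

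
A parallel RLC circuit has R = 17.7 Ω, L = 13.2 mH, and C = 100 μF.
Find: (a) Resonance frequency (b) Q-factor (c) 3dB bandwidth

Step 1 — Resonance: ω₀ = 1/√(LC) = 1/√(0.0132·0.0001) = 870.4 rad/s.
Step 2 — f₀ = ω₀/(2π) = 138.5 Hz.
Step 3 — Parallel Q: Q = R/(ω₀L) = 17.7/(870.4·0.0132) = 1.541.
Step 4 — Bandwidth: Δω = ω₀/Q = 565 rad/s; BW = Δω/(2π) = 89.92 Hz.

(a) f₀ = 138.5 Hz  (b) Q = 1.541  (c) BW = 89.92 Hz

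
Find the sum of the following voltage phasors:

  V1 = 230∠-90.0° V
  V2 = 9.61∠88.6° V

Step 1 — Convert each phasor to rectangular form:
  V1 = 230·(cos(-90.0°) + j·sin(-90.0°)) = 0 - j230 V
  V2 = 9.61·(cos(88.6°) + j·sin(88.6°)) = 0.2348 + j9.607 V
Step 2 — Sum components: V_total = 0.2348 - j220.4 V.
Step 3 — Convert to polar: |V_total| = 220.4 V, ∠V_total = -89.9°.

V_total = 220.4∠-89.9° V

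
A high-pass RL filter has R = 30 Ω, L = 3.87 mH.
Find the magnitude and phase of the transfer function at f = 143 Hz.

Step 1 — Angular frequency: ω = 2π·143 = 898.5 rad/s.
Step 2 — Transfer function: H(jω) = jωL/(R + jωL).
Step 3 — Numerator jωL = j·3.477; denominator R + jωL = 30 + j3.477.
Step 4 — H = 0.01326 + j0.1144.
Step 5 — Magnitude: |H| = 0.1151 (-18.8 dB); phase: φ = 83.4°.

|H| = 0.1151 (-18.8 dB), φ = 83.4°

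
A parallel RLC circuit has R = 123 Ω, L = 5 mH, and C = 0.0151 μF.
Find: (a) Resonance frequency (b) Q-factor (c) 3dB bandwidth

Step 1 — Resonance: ω₀ = 1/√(LC) = 1/√(0.005·1.51e-08) = 1.151e+05 rad/s.
Step 2 — f₀ = ω₀/(2π) = 1.832e+04 Hz.
Step 3 — Parallel Q: Q = R/(ω₀L) = 123/(1.151e+05·0.005) = 0.2138.
Step 4 — Bandwidth: Δω = ω₀/Q = 5.384e+05 rad/s; BW = Δω/(2π) = 8.569e+04 Hz.

(a) f₀ = 1.832e+04 Hz  (b) Q = 0.2138  (c) BW = 8.569e+04 Hz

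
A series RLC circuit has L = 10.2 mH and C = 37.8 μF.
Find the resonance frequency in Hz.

Step 1 — Resonance condition Im(Z)=0 gives ω₀ = 1/√(LC).
Step 2 — ω₀ = 1/√(0.0102·3.78e-05) = 1610 rad/s.
Step 3 — f₀ = ω₀/(2π) = 256.3 Hz.

f₀ = 256.3 Hz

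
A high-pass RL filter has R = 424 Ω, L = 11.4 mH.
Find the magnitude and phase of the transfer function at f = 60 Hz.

Step 1 — Angular frequency: ω = 2π·60 = 377 rad/s.
Step 2 — Transfer function: H(jω) = jωL/(R + jωL).
Step 3 — Numerator jωL = j·4.298; denominator R + jωL = 424 + j4.298.
Step 4 — H = 0.0001027 + j0.01014.
Step 5 — Magnitude: |H| = 0.01014 (-39.9 dB); phase: φ = 89.4°.

|H| = 0.01014 (-39.9 dB), φ = 89.4°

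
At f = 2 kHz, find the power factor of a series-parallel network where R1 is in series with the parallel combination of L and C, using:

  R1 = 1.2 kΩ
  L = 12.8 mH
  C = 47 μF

Step 1 — Angular frequency: ω = 2π·f = 2π·2000 = 1.257e+04 rad/s.
Step 2 — Component impedances:
  R1: Z = R = 1200 Ω
  L: Z = jωL = j·1.257e+04·0.0128 = 0 + j160.8 Ω
  C: Z = 1/(jωC) = -j/(ω·C) = 0 - j1.693 Ω
Step 3 — Parallel branch: L || C = 1/(1/L + 1/C) = 0 - j1.711 Ω.
Step 4 — Series with R1: Z_total = R1 + (L || C) = 1200 - j1.711 Ω = 1200∠-0.1° Ω.
Step 5 — Power factor: PF = cos(φ) = Re(Z)/|Z| = 1200/1200 = 1.
Step 6 — Type: Im(Z) = -1.711 ⇒ leading (phase φ = -0.1°).

PF = 1 (leading, φ = -0.1°)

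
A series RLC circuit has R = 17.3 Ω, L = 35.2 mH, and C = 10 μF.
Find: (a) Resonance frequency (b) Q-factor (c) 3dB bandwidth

Step 1 — Resonance: ω₀ = 1/√(LC) = 1/√(0.0352·1e-05) = 1685 rad/s.
Step 2 — f₀ = ω₀/(2π) = 268.3 Hz.
Step 3 — Series Q: Q = ω₀L/R = 1685·0.0352/17.3 = 3.429.
Step 4 — Bandwidth: Δω = ω₀/Q = 491.5 rad/s; BW = Δω/(2π) = 78.22 Hz.

(a) f₀ = 268.3 Hz  (b) Q = 3.429  (c) BW = 78.22 Hz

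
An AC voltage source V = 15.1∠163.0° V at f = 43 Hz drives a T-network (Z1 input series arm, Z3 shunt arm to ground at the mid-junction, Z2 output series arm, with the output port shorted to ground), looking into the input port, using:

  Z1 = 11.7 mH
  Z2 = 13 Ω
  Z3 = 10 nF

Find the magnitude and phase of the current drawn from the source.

Step 1 — Angular frequency: ω = 2π·f = 2π·43 = 270.2 rad/s.
Step 2 — Component impedances:
  Z1: Z = jωL = j·270.2·0.0117 = 0 + j3.161 Ω
  Z2: Z = R = 13 Ω
  Z3: Z = 1/(jωC) = -j/(ω·C) = 0 - j3.701e+05 Ω
Step 3 — With the output port shorted to ground, the output series arm Z2 runs from the junction to ground; the shunt arm Z3 also runs from the junction to ground. They appear in parallel: Z3 || Z2 = 13 - j0.0004566 Ω.
Step 4 — Series with input arm Z1: Z_in = Z1 + (Z3 || Z2) = 13 + j3.161 Ω = 13.38∠13.7° Ω.
Step 5 — Source phasor: V = 15.1∠163.0° V = -14.44 + j4.415 V.
Step 6 — Ohm's law: I = V / Z_total = (-14.44 + j4.415) / (13 + j3.161) = -0.9708 + j0.5756 A.
Step 7 — Convert to polar: |I| = 1.129 A, ∠I = 149.3°.

I = 1.129∠149.3° A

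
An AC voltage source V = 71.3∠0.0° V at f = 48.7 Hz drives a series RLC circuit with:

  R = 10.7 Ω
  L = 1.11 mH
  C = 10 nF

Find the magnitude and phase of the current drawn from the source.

Step 1 — Angular frequency: ω = 2π·f = 2π·48.7 = 306 rad/s.
Step 2 — Component impedances:
  R: Z = R = 10.7 Ω
  L: Z = jωL = j·306·0.00111 = 0 + j0.3397 Ω
  C: Z = 1/(jωC) = -j/(ω·C) = 0 - j3.268e+05 Ω
Step 3 — Series combination: Z_total = R + L + C = 10.7 - j3.268e+05 Ω = 3.268e+05∠-90.0° Ω.
Step 4 — Source phasor: V = 71.3∠0.0° V = 71.3 V.
Step 5 — Ohm's law: I = V / Z_total = (71.3) / (10.7 - j3.268e+05) = 7.143e-09 + j0.0002182 A.
Step 6 — Convert to polar: |I| = 0.0002182 A, ∠I = 90.0°.

I = 0.0002182∠90.0° A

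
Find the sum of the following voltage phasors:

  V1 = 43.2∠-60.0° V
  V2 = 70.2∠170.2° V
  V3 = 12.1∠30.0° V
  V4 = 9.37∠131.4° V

Step 1 — Convert each phasor to rectangular form:
  V1 = 43.2·(cos(-60.0°) + j·sin(-60.0°)) = 21.6 - j37.41 V
  V2 = 70.2·(cos(170.2°) + j·sin(170.2°)) = -69.18 + j11.95 V
  V3 = 12.1·(cos(30.0°) + j·sin(30.0°)) = 10.48 + j6.05 V
  V4 = 9.37·(cos(131.4°) + j·sin(131.4°)) = -6.196 + j7.029 V
Step 2 — Sum components: V_total = -43.29 - j12.39 V.
Step 3 — Convert to polar: |V_total| = 45.03 V, ∠V_total = -164.0°.

V_total = 45.03∠-164.0° V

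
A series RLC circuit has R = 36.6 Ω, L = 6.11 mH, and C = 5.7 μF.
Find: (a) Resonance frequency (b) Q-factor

Step 1 — Resonance condition Im(Z)=0 gives ω₀ = 1/√(LC).
Step 2 — ω₀ = 1/√(0.00611·5.7e-06) = 5358 rad/s.
Step 3 — f₀ = ω₀/(2π) = 852.8 Hz.
Step 4 — Series Q: Q = ω₀L/R = 5358·0.00611/36.6 = 0.8945.

(a) f₀ = 852.8 Hz  (b) Q = 0.8945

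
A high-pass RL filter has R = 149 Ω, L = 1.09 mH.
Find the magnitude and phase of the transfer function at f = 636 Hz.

Step 1 — Angular frequency: ω = 2π·636 = 3996 rad/s.
Step 2 — Transfer function: H(jω) = jωL/(R + jωL).
Step 3 — Numerator jωL = j·4.356; denominator R + jωL = 149 + j4.356.
Step 4 — H = 0.0008539 + j0.02921.
Step 5 — Magnitude: |H| = 0.02922 (-30.7 dB); phase: φ = 88.3°.

|H| = 0.02922 (-30.7 dB), φ = 88.3°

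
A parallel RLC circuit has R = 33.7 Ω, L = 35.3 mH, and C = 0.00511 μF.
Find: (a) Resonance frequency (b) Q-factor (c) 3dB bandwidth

Step 1 — Resonance: ω₀ = 1/√(LC) = 1/√(0.0353·5.11e-09) = 7.446e+04 rad/s.
Step 2 — f₀ = ω₀/(2π) = 1.185e+04 Hz.
Step 3 — Parallel Q: Q = R/(ω₀L) = 33.7/(7.446e+04·0.0353) = 0.01282.
Step 4 — Bandwidth: Δω = ω₀/Q = 5.807e+06 rad/s; BW = Δω/(2π) = 9.242e+05 Hz.

(a) f₀ = 1.185e+04 Hz  (b) Q = 0.01282  (c) BW = 9.242e+05 Hz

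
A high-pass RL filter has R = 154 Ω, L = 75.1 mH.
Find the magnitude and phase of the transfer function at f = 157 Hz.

Step 1 — Angular frequency: ω = 2π·157 = 986.5 rad/s.
Step 2 — Transfer function: H(jω) = jωL/(R + jωL).
Step 3 — Numerator jωL = j·74.08; denominator R + jωL = 154 + j74.08.
Step 4 — H = 0.1879 + j0.3907.
Step 5 — Magnitude: |H| = 0.4335 (-7.3 dB); phase: φ = 64.3°.

|H| = 0.4335 (-7.3 dB), φ = 64.3°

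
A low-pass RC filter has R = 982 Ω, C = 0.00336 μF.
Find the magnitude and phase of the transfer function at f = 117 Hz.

Step 1 — Angular frequency: ω = 2π·117 = 735.1 rad/s.
Step 2 — Transfer function: H(jω) = 1/(1 + jωRC).
Step 3 — Denominator: 1 + jωRC = 1 + j·735.1·982·3.36e-09 = 1 + j0.002426.
Step 4 — H = 1 - j0.002426.
Step 5 — Magnitude: |H| = 1 (-0.0 dB); phase: φ = -0.1°.

|H| = 1 (-0.0 dB), φ = -0.1°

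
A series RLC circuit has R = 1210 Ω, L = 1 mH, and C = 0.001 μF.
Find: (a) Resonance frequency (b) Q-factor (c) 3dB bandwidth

Step 1 — Resonance: ω₀ = 1/√(LC) = 1/√(0.001·1e-09) = 1e+06 rad/s.
Step 2 — f₀ = ω₀/(2π) = 1.592e+05 Hz.
Step 3 — Series Q: Q = ω₀L/R = 1e+06·0.001/1210 = 0.8264.
Step 4 — Bandwidth: Δω = ω₀/Q = 1.21e+06 rad/s; BW = Δω/(2π) = 1.926e+05 Hz.

(a) f₀ = 1.592e+05 Hz  (b) Q = 0.8264  (c) BW = 1.926e+05 Hz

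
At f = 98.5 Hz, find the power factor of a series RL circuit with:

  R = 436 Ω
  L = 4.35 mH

Step 1 — Angular frequency: ω = 2π·f = 2π·98.5 = 618.9 rad/s.
Step 2 — Component impedances:
  R: Z = R = 436 Ω
  L: Z = jωL = j·618.9·0.00435 = 0 + j2.692 Ω
Step 3 — Series combination: Z_total = R + L = 436 + j2.692 Ω = 436∠0.4° Ω.
Step 4 — Power factor: PF = cos(φ) = Re(Z)/|Z| = 436/436 = 1.
Step 5 — Type: Im(Z) = 2.692 ⇒ lagging (phase φ = 0.4°).

PF = 1 (lagging, φ = 0.4°)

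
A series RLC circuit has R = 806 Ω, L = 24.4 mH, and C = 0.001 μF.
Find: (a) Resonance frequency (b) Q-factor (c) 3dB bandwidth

Step 1 — Resonance: ω₀ = 1/√(LC) = 1/√(0.0244·1e-09) = 2.024e+05 rad/s.
Step 2 — f₀ = ω₀/(2π) = 3.222e+04 Hz.
Step 3 — Series Q: Q = ω₀L/R = 2.024e+05·0.0244/806 = 6.129.
Step 4 — Bandwidth: Δω = ω₀/Q = 3.303e+04 rad/s; BW = Δω/(2π) = 5257 Hz.

(a) f₀ = 3.222e+04 Hz  (b) Q = 6.129  (c) BW = 5257 Hz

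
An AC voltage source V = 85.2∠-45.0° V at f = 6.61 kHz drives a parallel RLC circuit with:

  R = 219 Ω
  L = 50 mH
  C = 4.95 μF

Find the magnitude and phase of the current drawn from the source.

Step 1 — Angular frequency: ω = 2π·f = 2π·6610 = 4.153e+04 rad/s.
Step 2 — Component impedances:
  R: Z = R = 219 Ω
  L: Z = jωL = j·4.153e+04·0.05 = 0 + j2077 Ω
  C: Z = 1/(jωC) = -j/(ω·C) = 0 - j4.864 Ω
Step 3 — Parallel combination: 1/Z_total = 1/R + 1/L + 1/C; Z_total = 0.1085 - j4.873 Ω = 4.874∠-88.7° Ω.
Step 4 — Source phasor: V = 85.2∠-45.0° V = 60.25 - j60.25 V.
Step 5 — Ohm's law: I = V / Z_total = (60.25 - j60.25) / (0.1085 - j4.873) = 12.63 + j12.08 A.
Step 6 — Convert to polar: |I| = 17.48 A, ∠I = 43.7°.

I = 17.48∠43.7° A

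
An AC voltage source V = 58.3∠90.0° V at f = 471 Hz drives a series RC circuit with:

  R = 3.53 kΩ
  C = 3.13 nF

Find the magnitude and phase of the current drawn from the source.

Step 1 — Angular frequency: ω = 2π·f = 2π·471 = 2959 rad/s.
Step 2 — Component impedances:
  R: Z = R = 3530 Ω
  C: Z = 1/(jωC) = -j/(ω·C) = 0 - j1.08e+05 Ω
Step 3 — Series combination: Z_total = R + C = 3530 - j1.08e+05 Ω = 1.08e+05∠-88.1° Ω.
Step 4 — Source phasor: V = 58.3∠90.0° V = 0 + j58.3 V.
Step 5 — Ohm's law: I = V / Z_total = (0 + j58.3) / (3530 - j1.08e+05) = -0.0005394 + j1.764e-05 A.
Step 6 — Convert to polar: |I| = 0.0005397 A, ∠I = 178.1°.

I = 0.0005397∠178.1° A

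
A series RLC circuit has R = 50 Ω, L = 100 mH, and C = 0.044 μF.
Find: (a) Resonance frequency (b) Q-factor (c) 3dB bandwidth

Step 1 — Resonance: ω₀ = 1/√(LC) = 1/√(0.1·4.4e-08) = 1.508e+04 rad/s.
Step 2 — f₀ = ω₀/(2π) = 2399 Hz.
Step 3 — Series Q: Q = ω₀L/R = 1.508e+04·0.1/50 = 30.15.
Step 4 — Bandwidth: Δω = ω₀/Q = 500 rad/s; BW = Δω/(2π) = 79.58 Hz.

(a) f₀ = 2399 Hz  (b) Q = 30.15  (c) BW = 79.58 Hz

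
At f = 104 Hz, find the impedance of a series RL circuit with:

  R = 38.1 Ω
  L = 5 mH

Step 1 — Angular frequency: ω = 2π·f = 2π·104 = 653.5 rad/s.
Step 2 — Component impedances:
  R: Z = R = 38.1 Ω
  L: Z = jωL = j·653.5·0.005 = 0 + j3.267 Ω
Step 3 — Series combination: Z_total = R + L = 38.1 + j3.267 Ω = 38.24∠4.9° Ω.

Z = 38.1 + j3.267 Ω = 38.24∠4.9° Ω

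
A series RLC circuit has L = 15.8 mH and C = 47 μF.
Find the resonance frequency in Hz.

Step 1 — Resonance condition Im(Z)=0 gives ω₀ = 1/√(LC).
Step 2 — ω₀ = 1/√(0.0158·4.7e-05) = 1160 rad/s.
Step 3 — f₀ = ω₀/(2π) = 184.7 Hz.

f₀ = 184.7 Hz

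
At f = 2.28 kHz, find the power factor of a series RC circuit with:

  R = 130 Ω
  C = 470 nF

Step 1 — Angular frequency: ω = 2π·f = 2π·2280 = 1.433e+04 rad/s.
Step 2 — Component impedances:
  R: Z = R = 130 Ω
  C: Z = 1/(jωC) = -j/(ω·C) = 0 - j148.5 Ω
Step 3 — Series combination: Z_total = R + C = 130 - j148.5 Ω = 197.4∠-48.8° Ω.
Step 4 — Power factor: PF = cos(φ) = Re(Z)/|Z| = 130/197.4 = 0.6586.
Step 5 — Type: Im(Z) = -148.5 ⇒ leading (phase φ = -48.8°).

PF = 0.6586 (leading, φ = -48.8°)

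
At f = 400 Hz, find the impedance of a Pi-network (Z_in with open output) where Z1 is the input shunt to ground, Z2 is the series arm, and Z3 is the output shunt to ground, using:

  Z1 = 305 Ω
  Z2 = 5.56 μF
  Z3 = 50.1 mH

Step 1 — Angular frequency: ω = 2π·f = 2π·400 = 2513 rad/s.
Step 2 — Component impedances:
  Z1: Z = R = 305 Ω
  Z2: Z = 1/(jωC) = -j/(ω·C) = 0 - j71.56 Ω
  Z3: Z = jωL = j·2513·0.0501 = 0 + j125.9 Ω
Step 3 — With open output, the series arm Z2 and the output shunt Z3 appear in series to ground: Z2 + Z3 = 0 + j54.35 Ω.
Step 4 — Parallel with input shunt Z1: Z_in = Z1 || (Z2 + Z3) = 9.388 + j52.68 Ω = 53.51∠79.9° Ω.

Z = 9.388 + j52.68 Ω = 53.51∠79.9° Ω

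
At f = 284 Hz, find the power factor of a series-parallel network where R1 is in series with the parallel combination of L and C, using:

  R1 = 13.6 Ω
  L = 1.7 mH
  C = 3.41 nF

Step 1 — Angular frequency: ω = 2π·f = 2π·284 = 1784 rad/s.
Step 2 — Component impedances:
  R1: Z = R = 13.6 Ω
  L: Z = jωL = j·1784·0.0017 = 0 + j3.034 Ω
  C: Z = 1/(jωC) = -j/(ω·C) = 0 - j1.643e+05 Ω
Step 3 — Parallel branch: L || C = 1/(1/L + 1/C) = 0 + j3.034 Ω.
Step 4 — Series with R1: Z_total = R1 + (L || C) = 13.6 + j3.034 Ω = 13.93∠12.6° Ω.
Step 5 — Power factor: PF = cos(φ) = Re(Z)/|Z| = 13.6/13.934 = 0.976.
Step 6 — Type: Im(Z) = 3.034 ⇒ lagging (phase φ = 12.6°).

PF = 0.976 (lagging, φ = 12.6°)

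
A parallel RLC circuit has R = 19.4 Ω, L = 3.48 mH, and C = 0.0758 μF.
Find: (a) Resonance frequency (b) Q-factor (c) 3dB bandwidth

Step 1 — Resonance: ω₀ = 1/√(LC) = 1/√(0.00348·7.58e-08) = 6.157e+04 rad/s.
Step 2 — f₀ = ω₀/(2π) = 9799 Hz.
Step 3 — Parallel Q: Q = R/(ω₀L) = 19.4/(6.157e+04·0.00348) = 0.09054.
Step 4 — Bandwidth: Δω = ω₀/Q = 6.8e+05 rad/s; BW = Δω/(2π) = 1.082e+05 Hz.

(a) f₀ = 9799 Hz  (b) Q = 0.09054  (c) BW = 1.082e+05 Hz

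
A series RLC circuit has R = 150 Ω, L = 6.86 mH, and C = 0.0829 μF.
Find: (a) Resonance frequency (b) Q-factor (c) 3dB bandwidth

Step 1 — Resonance: ω₀ = 1/√(LC) = 1/√(0.00686·8.29e-08) = 4.193e+04 rad/s.
Step 2 — f₀ = ω₀/(2π) = 6674 Hz.
Step 3 — Series Q: Q = ω₀L/R = 4.193e+04·0.00686/150 = 1.918.
Step 4 — Bandwidth: Δω = ω₀/Q = 2.187e+04 rad/s; BW = Δω/(2π) = 3480 Hz.

(a) f₀ = 6674 Hz  (b) Q = 1.918  (c) BW = 3480 Hz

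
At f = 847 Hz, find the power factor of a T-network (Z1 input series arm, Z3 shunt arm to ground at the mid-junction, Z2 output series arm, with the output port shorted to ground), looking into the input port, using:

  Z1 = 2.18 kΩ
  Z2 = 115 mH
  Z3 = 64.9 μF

Step 1 — Angular frequency: ω = 2π·f = 2π·847 = 5322 rad/s.
Step 2 — Component impedances:
  Z1: Z = R = 2180 Ω
  Z2: Z = jωL = j·5322·0.115 = 0 + j612 Ω
  Z3: Z = 1/(jωC) = -j/(ω·C) = 0 - j2.895 Ω
Step 3 — With the output port shorted to ground, the output series arm Z2 runs from the junction to ground; the shunt arm Z3 also runs from the junction to ground. They appear in parallel: Z3 || Z2 = 0 - j2.909 Ω.
Step 4 — Series with input arm Z1: Z_in = Z1 + (Z3 || Z2) = 2180 - j2.909 Ω = 2180∠-0.1° Ω.
Step 5 — Power factor: PF = cos(φ) = Re(Z)/|Z| = 2180/2180 = 1.
Step 6 — Type: Im(Z) = -2.909 ⇒ leading (phase φ = -0.1°).

PF = 1 (leading, φ = -0.1°)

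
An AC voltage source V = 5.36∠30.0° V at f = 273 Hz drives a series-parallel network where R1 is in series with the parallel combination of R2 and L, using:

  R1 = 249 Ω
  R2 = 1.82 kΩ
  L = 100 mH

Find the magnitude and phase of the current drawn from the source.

Step 1 — Angular frequency: ω = 2π·f = 2π·273 = 1715 rad/s.
Step 2 — Component impedances:
  R1: Z = R = 249 Ω
  R2: Z = R = 1820 Ω
  L: Z = jωL = j·1715·0.1 = 0 + j171.5 Ω
Step 3 — Parallel branch: R2 || L = 1/(1/R2 + 1/L) = 16.02 + j170 Ω.
Step 4 — Series with R1: Z_total = R1 + (R2 || L) = 265 + j170 Ω = 314.9∠32.7° Ω.
Step 5 — Source phasor: V = 5.36∠30.0° V = 4.642 + j2.68 V.
Step 6 — Ohm's law: I = V / Z_total = (4.642 + j2.68) / (265 + j170) = 0.017 - j0.0007964 A.
Step 7 — Convert to polar: |I| = 0.01702 A, ∠I = -2.7°.

I = 0.01702∠-2.7° A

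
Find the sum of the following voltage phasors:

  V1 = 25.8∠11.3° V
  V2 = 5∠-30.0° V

Step 1 — Convert each phasor to rectangular form:
  V1 = 25.8·(cos(11.3°) + j·sin(11.3°)) = 25.3 + j5.055 V
  V2 = 5·(cos(-30.0°) + j·sin(-30.0°)) = 4.33 - j2.5 V
Step 2 — Sum components: V_total = 29.63 + j2.555 V.
Step 3 — Convert to polar: |V_total| = 29.74 V, ∠V_total = 4.9°.

V_total = 29.74∠4.9° V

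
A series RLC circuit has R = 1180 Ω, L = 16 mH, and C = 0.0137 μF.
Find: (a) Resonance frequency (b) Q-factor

Step 1 — Resonance condition Im(Z)=0 gives ω₀ = 1/√(LC).
Step 2 — ω₀ = 1/√(0.016·1.37e-08) = 6.754e+04 rad/s.
Step 3 — f₀ = ω₀/(2π) = 1.075e+04 Hz.
Step 4 — Series Q: Q = ω₀L/R = 6.754e+04·0.016/1180 = 0.9158.

(a) f₀ = 1.075e+04 Hz  (b) Q = 0.9158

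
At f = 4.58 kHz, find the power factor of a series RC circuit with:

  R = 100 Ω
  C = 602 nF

Step 1 — Angular frequency: ω = 2π·f = 2π·4580 = 2.878e+04 rad/s.
Step 2 — Component impedances:
  R: Z = R = 100 Ω
  C: Z = 1/(jωC) = -j/(ω·C) = 0 - j57.72 Ω
Step 3 — Series combination: Z_total = R + C = 100 - j57.72 Ω = 115.5∠-30.0° Ω.
Step 4 — Power factor: PF = cos(φ) = Re(Z)/|Z| = 100/115.46 = 0.8661.
Step 5 — Type: Im(Z) = -57.72 ⇒ leading (phase φ = -30.0°).

PF = 0.8661 (leading, φ = -30.0°)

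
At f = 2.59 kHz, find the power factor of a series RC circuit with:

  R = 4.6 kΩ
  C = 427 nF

Step 1 — Angular frequency: ω = 2π·f = 2π·2590 = 1.627e+04 rad/s.
Step 2 — Component impedances:
  R: Z = R = 4600 Ω
  C: Z = 1/(jωC) = -j/(ω·C) = 0 - j143.9 Ω
Step 3 — Series combination: Z_total = R + C = 4600 - j143.9 Ω = 4602∠-1.8° Ω.
Step 4 — Power factor: PF = cos(φ) = Re(Z)/|Z| = 4600/4602.3 = 0.9995.
Step 5 — Type: Im(Z) = -143.9 ⇒ leading (phase φ = -1.8°).

PF = 0.9995 (leading, φ = -1.8°)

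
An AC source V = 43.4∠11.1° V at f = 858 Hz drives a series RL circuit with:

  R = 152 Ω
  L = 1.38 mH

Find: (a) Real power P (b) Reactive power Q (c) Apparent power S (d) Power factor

Step 1 — Angular frequency: ω = 2π·f = 2π·858 = 5391 rad/s.
Step 2 — Component impedances:
  R: Z = R = 152 Ω
  L: Z = jωL = j·5391·0.00138 = 0 + j7.44 Ω
Step 3 — Series combination: Z_total = R + L = 152 + j7.44 Ω = 152.2∠2.8° Ω.
Step 4 — Source phasor: V = 43.4∠11.1° V = 42.59 + j8.355 V.
Step 5 — Current: I = V / Z = 0.2822 + j0.04116 A = 0.2852∠8.3° A.
Step 6 — Complex power: S = V·I* = 12.36 + j0.6051 VA.
Step 7 — Real power: P = Re(S) = 12.36 W.
Step 8 — Reactive power: Q = Im(S) = 0.6051 VAR.
Step 9 — Apparent power: |S| = 12.38 VA.
Step 10 — Power factor: PF = P/|S| = 0.9988 (lagging).

(a) P = 12.36 W  (b) Q = 0.6051 VAR  (c) S = 12.38 VA  (d) PF = 0.9988 (lagging)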